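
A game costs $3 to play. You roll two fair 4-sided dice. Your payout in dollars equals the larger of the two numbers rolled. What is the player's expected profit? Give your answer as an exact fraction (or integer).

1/8 dollars

Distribution of the larger of the two numbers rolled: 1 w.p. 1/16, 2 w.p. 3/16, 3 w.p. 5/16, 4 w.p. 7/16
E[payout] = (1/16)·1 + (3/16)·2 + (5/16)·3 + (7/16)·4 = 25/8
Expected profit = 25/8 − 3 = 1/8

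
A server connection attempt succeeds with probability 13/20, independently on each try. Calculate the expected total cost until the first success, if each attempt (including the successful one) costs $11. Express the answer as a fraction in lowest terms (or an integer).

E[#attempts] = 1/p = 20/13; E[cost] = 11·20/13 = 220/13.

220/13 dollars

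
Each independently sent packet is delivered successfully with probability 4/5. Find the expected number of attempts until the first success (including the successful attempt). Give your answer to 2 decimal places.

For a geometric distribution, E[trials] = 1/p = 1/(4/5) = 5/4.
≈ 1.25

1.25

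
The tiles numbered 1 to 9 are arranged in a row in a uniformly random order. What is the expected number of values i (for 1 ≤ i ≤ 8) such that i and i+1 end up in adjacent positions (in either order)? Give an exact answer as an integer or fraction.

For each i ∈ {1,…,8}, let Xᵢ = 1 if i and i+1 are adjacent. P(Xᵢ=1) = 2·(9−1)!/9! = 2/9.
By linearity, E[ΣXᵢ] = (8)·(2/9) = 16/9.

16/9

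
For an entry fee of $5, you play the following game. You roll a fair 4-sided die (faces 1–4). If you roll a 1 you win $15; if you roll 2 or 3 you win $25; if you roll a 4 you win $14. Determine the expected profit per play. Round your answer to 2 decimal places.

E[payout] = (1/4)·14 + (1/4)·15 + (1/2)·25 = 79/4
Expected profit = 79/4 − 5 = 59/4 ≈ $14.75

$14.75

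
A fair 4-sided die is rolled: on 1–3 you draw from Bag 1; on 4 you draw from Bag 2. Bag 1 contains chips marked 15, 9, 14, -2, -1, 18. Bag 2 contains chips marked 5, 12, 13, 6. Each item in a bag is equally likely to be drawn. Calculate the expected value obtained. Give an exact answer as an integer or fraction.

E[X | Bag 1] = (15 + 9 + 14 − 2 − 1 + 18)/6 = 53/6
E[X | Bag 2] = (5 + 12 + 13 + 6)/4 = 9
E[X] = (3/4)·53/6 + (1/4)·9 = 71/8

71/8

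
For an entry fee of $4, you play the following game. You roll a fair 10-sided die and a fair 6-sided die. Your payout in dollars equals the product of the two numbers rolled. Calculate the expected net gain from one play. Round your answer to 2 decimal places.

Distribution of the product of the two numbers rolled: 1 w.p. 1/60, 2 w.p. 1/30, 3 w.p. 1/30, 4 w.p. 1/20, 5 w.p. 1/30, 6 w.p. 1/15, …
E[payout] = (1/60)·1 + (1/30)·2 + (1/30)·3 + (1/20)·4 + (1/30)·5 + (1/15)·6 + (1/60)·7 + (1/20)·8 + (1/30)·9 + (1/20)·10 + (1/15)·12 + (1/60)·14 + (1/30)·15 + (1/30)·16 + (1/20)·18 + (1/20)·20 + (1/60)·21 + (1/20)·24 + (1/60)·25 + (1/60)·27 + (1/60)·28 + (1/20)·30 + (1/60)·32 + (1/60)·35 + (1/30)·36 + (1/30)·40 + (1/60)·42 + (1/60)·45 + (1/60)·48 + (1/60)·50 + (1/60)·54 + (1/60)·60 = 77/4
Expected profit = 77/4 − 4 = 61/4 ≈ $15.25

$15.25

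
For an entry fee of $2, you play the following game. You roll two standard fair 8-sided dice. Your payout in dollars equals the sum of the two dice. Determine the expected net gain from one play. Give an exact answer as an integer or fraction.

$7

Distribution of the sum of the two dice: 2 w.p. 1/64, 3 w.p. 1/32, 4 w.p. 3/64, 5 w.p. 1/16, 6 w.p. 5/64, 7 w.p. 3/32, …
E[payout] = (1/64)·2 + (1/32)·3 + (3/64)·4 + (1/16)·5 + (5/64)·6 + (3/32)·7 + (7/64)·8 + (1/8)·9 + (7/64)·10 + (3/32)·11 + (5/64)·12 + (1/16)·13 + (3/64)·14 + (1/32)·15 + (1/64)·16 = 9
Expected profit = 9 − 2 = 7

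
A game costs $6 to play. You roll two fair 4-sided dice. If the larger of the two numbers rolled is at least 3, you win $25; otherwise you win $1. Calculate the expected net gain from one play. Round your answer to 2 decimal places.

E[payout] = (1/4)·1 + (3/4)·25 = 19
Expected profit = 19 − 6 = 13 ≈ $13.00

$13.00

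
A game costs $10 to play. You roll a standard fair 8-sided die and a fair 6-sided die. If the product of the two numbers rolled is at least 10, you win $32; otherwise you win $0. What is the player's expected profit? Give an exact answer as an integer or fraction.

28/3 dollars

E[payout] = (19/48)·0 + (29/48)·32 = 58/3
Expected profit = 58/3 − 10 = 28/3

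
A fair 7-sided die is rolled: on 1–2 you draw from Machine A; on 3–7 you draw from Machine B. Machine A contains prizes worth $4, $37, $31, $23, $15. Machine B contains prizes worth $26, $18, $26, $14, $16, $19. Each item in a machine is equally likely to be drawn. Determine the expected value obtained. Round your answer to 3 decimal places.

$20.452

E[X | Machine A] = (4 + 37 + 31 + 23 + 15)/5 = 22
E[X | Machine B] = (26 + 18 + 26 + 14 + 16 + 19)/6 = 119/6
E[X] = (2/7)·22 + (5/7)·119/6 = 859/42 ≈ 20.452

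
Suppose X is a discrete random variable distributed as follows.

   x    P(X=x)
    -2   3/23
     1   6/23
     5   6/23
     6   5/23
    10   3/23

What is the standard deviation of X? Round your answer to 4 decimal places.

3.5864

E[X] = 90/23, E[X²] = 648/23
Var(X) = E[X²] − (E[X])² = 648/23 − 8100/529 = 6804/529
SD(X) = √(6804/529) ≈ 3.5864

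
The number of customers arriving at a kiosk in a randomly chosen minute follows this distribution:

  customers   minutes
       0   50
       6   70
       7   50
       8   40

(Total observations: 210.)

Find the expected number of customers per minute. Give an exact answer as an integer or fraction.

Total = 210, so P(customers=0) = 50/210, etc.
E[X] = (5/21)·0 + (1/3)·6 + (5/21)·7 + (4/21)·8
     = 109/21

109/21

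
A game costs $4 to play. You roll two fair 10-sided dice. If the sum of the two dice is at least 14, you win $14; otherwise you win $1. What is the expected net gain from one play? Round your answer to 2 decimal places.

E[payout] = (18/25)·1 + (7/25)·14 = 116/25
Expected profit = 116/25 − 4 = 16/25 ≈ $0.64

$0.64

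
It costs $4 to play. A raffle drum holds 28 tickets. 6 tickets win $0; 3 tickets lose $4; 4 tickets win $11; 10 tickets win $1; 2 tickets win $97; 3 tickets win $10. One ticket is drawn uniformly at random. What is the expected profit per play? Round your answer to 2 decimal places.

E[payout] = (6/28)·0 + (3/28)·(-4) + (4/28)·11 + (10/28)·1 + (2/28)·97 + (3/28)·10 = 19/2
Expected profit = 19/2 − 4 = 11/2 ≈ $5.50

$5.50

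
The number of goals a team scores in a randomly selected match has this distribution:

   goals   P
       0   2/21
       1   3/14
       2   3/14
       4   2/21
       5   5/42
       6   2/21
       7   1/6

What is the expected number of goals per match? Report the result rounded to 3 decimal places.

E[X] = (2/21)·0 + (3/14)·1 + (3/14)·2 + (2/21)·4 + (5/42)·5 + (2/21)·6 + (1/6)·7
     = 47/14 ≈ 3.357

3.357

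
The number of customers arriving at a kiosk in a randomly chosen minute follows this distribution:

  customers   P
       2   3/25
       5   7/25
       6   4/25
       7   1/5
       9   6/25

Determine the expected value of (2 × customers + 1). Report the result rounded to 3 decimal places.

E[2x+1] = (3/25)·5 + (7/25)·11 + (4/25)·13 + (1/5)·15 + (6/25)·19
     = 333/25 ≈ 13.320

13.320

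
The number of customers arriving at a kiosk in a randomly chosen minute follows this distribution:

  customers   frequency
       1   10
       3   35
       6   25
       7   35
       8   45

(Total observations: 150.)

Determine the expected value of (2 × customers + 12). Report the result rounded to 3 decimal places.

Total = 150, so P(customers=1) = 10/150, etc.
E[2x+12] = (1/15)·14 + (7/30)·18 + (1/6)·24 + (7/30)·26 + (3/10)·28
     = 118/5 ≈ 23.600

23.600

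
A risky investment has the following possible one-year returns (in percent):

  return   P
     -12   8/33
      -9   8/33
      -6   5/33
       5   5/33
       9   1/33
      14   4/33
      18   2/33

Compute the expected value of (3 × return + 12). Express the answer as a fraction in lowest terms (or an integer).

60/11

E[3x+12] = (8/33)·(-24) + (8/33)·(-15) + (5/33)·(-6) + (5/33)·27 + (1/33)·39 + (4/33)·54 + (2/33)·66
     = 60/11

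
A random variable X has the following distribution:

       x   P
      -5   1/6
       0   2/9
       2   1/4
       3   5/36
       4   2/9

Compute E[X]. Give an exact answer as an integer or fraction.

35/36

E[X] = (1/6)·(-5) + (2/9)·0 + (1/4)·2 + (5/36)·3 + (2/9)·4
     = 35/36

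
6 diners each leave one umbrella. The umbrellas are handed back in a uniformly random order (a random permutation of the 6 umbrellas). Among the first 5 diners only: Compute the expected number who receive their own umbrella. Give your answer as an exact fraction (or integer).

Let Xᵢ = 1 if person i gets their own umbrella. For each i, P(Xᵢ=1) = 1/6.
By linearity of expectation, E[X₁+…+X_5] = 5·(1/6) = 5/6.

5/6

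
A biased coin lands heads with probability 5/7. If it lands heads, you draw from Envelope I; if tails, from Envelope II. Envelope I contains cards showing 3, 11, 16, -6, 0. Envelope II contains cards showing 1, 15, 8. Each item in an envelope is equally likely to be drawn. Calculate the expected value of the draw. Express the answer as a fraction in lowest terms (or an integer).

E[X | Envelope I] = (3 + 11 + 16 − 6 + 0)/5 = 24/5
E[X | Envelope II] = (1 + 15 + 8)/3 = 8
E[X] = (5/7)·24/5 + (2/7)·8 = 40/7

40/7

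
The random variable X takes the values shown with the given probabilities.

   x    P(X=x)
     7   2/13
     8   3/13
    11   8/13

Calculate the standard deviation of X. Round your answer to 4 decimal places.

1.6818

E[X] = 126/13, E[X²] = 1258/13
Var(X) = E[X²] − (E[X])² = 1258/13 − 15876/169 = 478/169
SD(X) = √(478/169) ≈ 1.6818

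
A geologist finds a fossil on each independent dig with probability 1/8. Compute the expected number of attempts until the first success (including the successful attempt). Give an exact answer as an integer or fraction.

For a geometric distribution, E[trials] = 1/p = 1/(1/8) = 8.

8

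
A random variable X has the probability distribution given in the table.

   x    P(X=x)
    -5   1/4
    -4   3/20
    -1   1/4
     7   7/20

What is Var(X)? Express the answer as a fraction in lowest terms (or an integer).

10371/400

E[X] = (1/4)·(-5) + (3/20)·(-4) + (1/4)·(-1) + (7/20)·7 = 7/20
E[X²] = (1/4)·25 + (3/20)·16 + (1/4)·1 + (7/20)·49 = 521/20
Var(X) = 521/20 − (7/20)² = 10371/400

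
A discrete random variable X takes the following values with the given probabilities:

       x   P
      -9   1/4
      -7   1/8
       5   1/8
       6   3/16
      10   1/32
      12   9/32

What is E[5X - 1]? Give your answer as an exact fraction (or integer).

E[5x-1] = (1/4)·(-46) + (1/8)·(-36) + (1/8)·24 + (3/16)·29 + (1/32)·49 + (9/32)·59
     = 169/16

169/16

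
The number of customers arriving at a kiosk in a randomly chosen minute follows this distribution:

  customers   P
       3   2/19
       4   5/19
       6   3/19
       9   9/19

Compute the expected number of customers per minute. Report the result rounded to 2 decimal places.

E[X] = (2/19)·3 + (5/19)·4 + (3/19)·6 + (9/19)·9
     = 125/19 ≈ 6.58

6.58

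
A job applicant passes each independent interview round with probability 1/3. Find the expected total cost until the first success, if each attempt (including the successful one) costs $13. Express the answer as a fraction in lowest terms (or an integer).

E[#attempts] = 1/p = 3; E[cost] = 13·3 = 39.

$39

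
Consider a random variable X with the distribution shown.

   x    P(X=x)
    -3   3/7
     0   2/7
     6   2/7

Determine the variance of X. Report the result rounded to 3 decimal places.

13.959

E[X] = (3/7)·(-3) + (2/7)·0 + (2/7)·6 = 3/7
E[X²] = (3/7)·9 + (2/7)·0 + (2/7)·36 = 99/7
Var(X) = 99/7 − (3/7)² = 684/49 ≈ 13.959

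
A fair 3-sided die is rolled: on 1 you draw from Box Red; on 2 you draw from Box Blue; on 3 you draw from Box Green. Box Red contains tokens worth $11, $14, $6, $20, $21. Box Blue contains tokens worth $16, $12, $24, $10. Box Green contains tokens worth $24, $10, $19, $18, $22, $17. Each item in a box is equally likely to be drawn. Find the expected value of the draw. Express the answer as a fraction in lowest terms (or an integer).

E[X | Box Red] = (11 + 14 + 6 + 20 + 21)/5 = 72/5
E[X | Box Blue] = (16 + 12 + 24 + 10)/4 = 31/2
E[X | Box Green] = (24 + 10 + 19 + 18 + 22 + 17)/6 = 55/3
E[X] = (1/3)·72/5 + (1/3)·31/2 + (1/3)·55/3 = 1447/90

1447/90 dollars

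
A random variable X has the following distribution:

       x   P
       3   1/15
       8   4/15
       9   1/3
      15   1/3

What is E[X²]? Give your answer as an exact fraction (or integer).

359/3

E[X²] = (1/15)·9 + (4/15)·64 + (1/3)·81 + (1/3)·225
     = 359/3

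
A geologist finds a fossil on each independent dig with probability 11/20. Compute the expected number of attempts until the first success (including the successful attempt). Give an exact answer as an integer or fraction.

20/11

For a geometric distribution, E[trials] = 1/p = 1/(11/20) = 20/11.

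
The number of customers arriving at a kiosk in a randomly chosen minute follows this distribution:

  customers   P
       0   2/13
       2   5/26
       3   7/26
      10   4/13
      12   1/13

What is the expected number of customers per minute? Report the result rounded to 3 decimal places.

E[X] = (2/13)·0 + (5/26)·2 + (7/26)·3 + (4/13)·10 + (1/13)·12
     = 135/26 ≈ 5.192

5.192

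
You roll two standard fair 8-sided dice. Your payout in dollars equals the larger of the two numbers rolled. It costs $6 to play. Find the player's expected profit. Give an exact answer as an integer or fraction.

-3/16 dollars

Distribution of the larger of the two numbers rolled: 1 w.p. 1/64, 2 w.p. 3/64, 3 w.p. 5/64, 4 w.p. 7/64, 5 w.p. 9/64, 6 w.p. 11/64, …
E[payout] = (1/64)·1 + (3/64)·2 + (5/64)·3 + (7/64)·4 + (9/64)·5 + (11/64)·6 + (13/64)·7 + (15/64)·8 = 93/16
Expected profit = 93/16 − 6 = -3/16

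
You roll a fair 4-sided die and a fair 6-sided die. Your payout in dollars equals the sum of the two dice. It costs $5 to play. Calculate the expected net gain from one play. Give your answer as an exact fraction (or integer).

Distribution of the sum of the two dice: 2 w.p. 1/24, 3 w.p. 1/12, 4 w.p. 1/8, 5 w.p. 1/6, 6 w.p. 1/6, 7 w.p. 1/6, …
E[payout] = (1/24)·2 + (1/12)·3 + (1/8)·4 + (1/6)·5 + (1/6)·6 + (1/6)·7 + (1/8)·8 + (1/12)·9 + (1/24)·10 = 6
Expected profit = 6 − 5 = 1

$1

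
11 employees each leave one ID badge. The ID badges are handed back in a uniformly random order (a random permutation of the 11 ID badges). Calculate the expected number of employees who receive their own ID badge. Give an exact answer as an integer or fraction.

1

Let Xᵢ = 1 if person i gets their own ID badge. For each i, P(Xᵢ=1) = 1/11.
By linearity of expectation, E[X₁+…+X_11] = 11·(1/11) = 1.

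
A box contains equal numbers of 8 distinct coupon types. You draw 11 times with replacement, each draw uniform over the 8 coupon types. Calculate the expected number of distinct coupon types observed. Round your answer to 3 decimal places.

6.158

Let Xⱼ=1 if type j appears at least once. P(Xⱼ=1) = 1 − ((8−1)/8)^11 = 6612607849/8589934592.
E[#distinct] = 8·6612607849/8589934592 = 6612607849/1073741824.
≈ 6.158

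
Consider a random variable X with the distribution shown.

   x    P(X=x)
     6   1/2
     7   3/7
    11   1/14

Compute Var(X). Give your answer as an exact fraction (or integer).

E[X] = (1/2)·6 + (3/7)·7 + (1/14)·11 = 95/14
E[X²] = (1/2)·36 + (3/7)·49 + (1/14)·121 = 667/14
Var(X) = 667/14 − (95/14)² = 313/196

313/196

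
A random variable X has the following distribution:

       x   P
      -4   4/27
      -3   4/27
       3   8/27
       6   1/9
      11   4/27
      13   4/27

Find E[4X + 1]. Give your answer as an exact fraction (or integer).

467/27

E[4x+1] = (4/27)·(-15) + (4/27)·(-11) + (8/27)·13 + (1/9)·25 + (4/27)·45 + (4/27)·53
     = 467/27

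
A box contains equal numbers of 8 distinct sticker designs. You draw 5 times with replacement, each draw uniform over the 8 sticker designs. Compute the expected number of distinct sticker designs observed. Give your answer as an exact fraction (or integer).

Let Xⱼ=1 if type j appears at least once. P(Xⱼ=1) = 1 − ((8−1)/8)^5 = 15961/32768.
E[#distinct] = 8·15961/32768 = 15961/4096.

15961/4096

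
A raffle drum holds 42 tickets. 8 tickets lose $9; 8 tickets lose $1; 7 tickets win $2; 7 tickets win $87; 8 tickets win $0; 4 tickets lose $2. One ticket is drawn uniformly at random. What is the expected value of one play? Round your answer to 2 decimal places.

$12.74

E[payout] = (8/42)·(-9) + (8/42)·(-1) + (7/42)·2 + (7/42)·87 + (8/42)·0 + (4/42)·(-2) = 535/42
≈ $12.74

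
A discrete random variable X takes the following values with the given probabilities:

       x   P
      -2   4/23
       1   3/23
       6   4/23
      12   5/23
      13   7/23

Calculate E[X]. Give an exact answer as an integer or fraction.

170/23

E[X] = (4/23)·(-2) + (3/23)·1 + (4/23)·6 + (5/23)·12 + (7/23)·13
     = 170/23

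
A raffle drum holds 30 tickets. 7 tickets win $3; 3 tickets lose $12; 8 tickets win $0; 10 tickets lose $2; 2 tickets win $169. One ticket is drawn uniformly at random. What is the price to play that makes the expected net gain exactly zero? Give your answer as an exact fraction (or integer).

E[payout] = (7/30)·3 + (3/30)·(-12) + (8/30)·0 + (10/30)·(-2) + (2/30)·169 = 101/10
Fair fee = E[payout] = 101/10

101/10 dollars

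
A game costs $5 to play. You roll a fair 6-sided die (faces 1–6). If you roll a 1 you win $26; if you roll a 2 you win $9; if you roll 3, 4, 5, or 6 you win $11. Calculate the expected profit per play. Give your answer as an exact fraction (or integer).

E[payout] = (1/6)·9 + (2/3)·11 + (1/6)·26 = 79/6
Expected profit = 79/6 − 5 = 49/6

49/6 dollars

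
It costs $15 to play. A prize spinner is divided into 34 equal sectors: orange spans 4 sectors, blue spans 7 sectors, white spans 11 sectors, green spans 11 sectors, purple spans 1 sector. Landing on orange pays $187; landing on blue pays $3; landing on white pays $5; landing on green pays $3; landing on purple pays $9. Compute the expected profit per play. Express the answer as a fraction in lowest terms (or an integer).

E[payout] = (4/34)·187 + (7/34)·3 + (11/34)·5 + (11/34)·3 + (1/34)·9 = 433/17
Expected profit = 433/17 − 15 = 178/17

178/17 dollars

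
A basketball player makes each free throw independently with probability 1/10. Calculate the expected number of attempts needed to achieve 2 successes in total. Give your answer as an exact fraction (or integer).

By linearity (sum of 2 independent geometric waits), E[trials] = 2/p = 2/(1/10) = 20.

20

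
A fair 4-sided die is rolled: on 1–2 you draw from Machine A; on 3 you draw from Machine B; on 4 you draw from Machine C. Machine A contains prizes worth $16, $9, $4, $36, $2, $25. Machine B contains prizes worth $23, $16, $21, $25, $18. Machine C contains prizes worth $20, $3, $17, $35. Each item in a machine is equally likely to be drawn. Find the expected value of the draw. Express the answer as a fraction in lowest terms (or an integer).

E[X | Machine A] = (16 + 9 + 4 + 36 + 2 + 25)/6 = 46/3
E[X | Machine B] = (23 + 16 + 21 + 25 + 18)/5 = 103/5
E[X | Machine C] = (20 + 3 + 17 + 35)/4 = 75/4
E[X] = (1/2)·46/3 + (1/4)·103/5 + (1/4)·75/4 = 4201/240

4201/240 dollars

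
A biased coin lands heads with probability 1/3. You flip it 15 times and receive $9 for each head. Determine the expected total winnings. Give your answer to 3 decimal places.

E[#heads] = 15·1/3 = 5 (linearity over flips).
E[winnings] = 9·5 = 45.
≈ 45.000

$45.000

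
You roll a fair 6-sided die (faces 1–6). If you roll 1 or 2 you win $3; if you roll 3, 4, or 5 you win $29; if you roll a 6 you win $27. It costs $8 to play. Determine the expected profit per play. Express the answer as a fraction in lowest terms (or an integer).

$12

E[payout] = (1/3)·3 + (1/6)·27 + (1/2)·29 = 20
Expected profit = 20 − 8 = 12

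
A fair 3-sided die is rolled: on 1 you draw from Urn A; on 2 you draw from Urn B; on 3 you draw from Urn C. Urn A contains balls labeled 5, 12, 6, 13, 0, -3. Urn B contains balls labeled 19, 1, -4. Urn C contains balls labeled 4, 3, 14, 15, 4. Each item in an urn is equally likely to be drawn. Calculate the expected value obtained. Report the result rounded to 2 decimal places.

E[X | Urn A] = (5 + 12 + 6 + 13 + 0 − 3)/6 = 11/2
E[X | Urn B] = (19 + 1 − 4)/3 = 16/3
E[X | Urn C] = (4 + 3 + 14 + 15 + 4)/5 = 8
E[X] = (1/3)·11/2 + (1/3)·16/3 + (1/3)·8 = 113/18 ≈ 6.28

6.28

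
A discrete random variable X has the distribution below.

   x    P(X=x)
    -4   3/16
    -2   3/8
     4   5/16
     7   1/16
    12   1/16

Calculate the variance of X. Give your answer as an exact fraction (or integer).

E[X] = (3/16)·(-4) + (3/8)·(-2) + (5/16)·4 + (1/16)·7 + (1/16)·12 = 15/16
E[X²] = (3/16)·16 + (3/8)·4 + (5/16)·16 + (1/16)·49 + (1/16)·144 = 345/16
Var(X) = 345/16 − (15/16)² = 5295/256

5295/256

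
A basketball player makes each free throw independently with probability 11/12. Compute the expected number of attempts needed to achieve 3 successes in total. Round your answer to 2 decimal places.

By linearity (sum of 3 independent geometric waits), E[trials] = 3/p = 3/(11/12) = 36/11.
≈ 3.27

3.27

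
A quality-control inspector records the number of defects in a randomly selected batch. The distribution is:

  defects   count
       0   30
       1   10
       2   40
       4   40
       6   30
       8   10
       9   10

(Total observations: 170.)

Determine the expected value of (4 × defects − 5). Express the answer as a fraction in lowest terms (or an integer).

Total = 170, so P(defects=0) = 30/170, etc.
E[4x-5] = (3/17)·(-5) + (1/17)·(-1) + (4/17)·3 + (4/17)·11 + (3/17)·19 + (1/17)·27 + (1/17)·31
     = 155/17

155/17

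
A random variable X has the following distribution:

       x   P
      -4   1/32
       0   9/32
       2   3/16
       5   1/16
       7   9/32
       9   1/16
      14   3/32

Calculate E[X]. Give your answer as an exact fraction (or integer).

141/32

E[X] = (1/32)·(-4) + (9/32)·0 + (3/16)·2 + (1/16)·5 + (9/32)·7 + (1/16)·9 + (3/32)·14
     = 141/32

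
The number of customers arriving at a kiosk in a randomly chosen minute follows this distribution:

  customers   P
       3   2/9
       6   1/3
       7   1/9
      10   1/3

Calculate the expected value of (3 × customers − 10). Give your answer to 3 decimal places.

10.333

E[3x-10] = (2/9)·(-1) + (1/3)·8 + (1/9)·11 + (1/3)·20
     = 31/3 ≈ 10.333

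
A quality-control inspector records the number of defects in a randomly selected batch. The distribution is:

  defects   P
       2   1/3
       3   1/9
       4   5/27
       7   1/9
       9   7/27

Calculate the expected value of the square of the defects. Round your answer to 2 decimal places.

E[X²] = (1/3)·4 + (1/9)·9 + (5/27)·16 + (1/9)·49 + (7/27)·81
     = 857/27 ≈ 31.74

31.74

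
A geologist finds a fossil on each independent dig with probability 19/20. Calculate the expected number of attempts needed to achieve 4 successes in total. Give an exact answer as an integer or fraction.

80/19

By linearity (sum of 4 independent geometric waits), E[trials] = 4/p = 4/(19/20) = 80/19.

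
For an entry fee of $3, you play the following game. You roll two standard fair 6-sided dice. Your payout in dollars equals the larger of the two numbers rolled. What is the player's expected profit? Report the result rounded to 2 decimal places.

Distribution of the larger of the two numbers rolled: 1 w.p. 1/36, 2 w.p. 1/12, 3 w.p. 5/36, 4 w.p. 7/36, 5 w.p. 1/4, 6 w.p. 11/36
E[payout] = (1/36)·1 + (1/12)·2 + (5/36)·3 + (7/36)·4 + (1/4)·5 + (11/36)·6 = 161/36
Expected profit = 161/36 − 3 = 53/36 ≈ $1.47

$1.47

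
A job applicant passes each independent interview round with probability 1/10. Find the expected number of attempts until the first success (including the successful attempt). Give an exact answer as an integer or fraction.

For a geometric distribution, E[trials] = 1/p = 1/(1/10) = 10.

10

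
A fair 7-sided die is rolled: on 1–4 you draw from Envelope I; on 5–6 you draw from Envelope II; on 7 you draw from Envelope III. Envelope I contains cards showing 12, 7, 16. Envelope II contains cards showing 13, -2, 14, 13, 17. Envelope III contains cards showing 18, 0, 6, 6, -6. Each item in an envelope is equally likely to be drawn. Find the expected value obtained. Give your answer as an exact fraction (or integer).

1102/105

E[X | Envelope I] = (12 + 7 + 16)/3 = 35/3
E[X | Envelope II] = (13 − 2 + 14 + 13 + 17)/5 = 11
E[X | Envelope III] = (18 + 0 + 6 + 6 − 6)/5 = 24/5
E[X] = (4/7)·35/3 + (2/7)·11 + (1/7)·24/5 = 1102/105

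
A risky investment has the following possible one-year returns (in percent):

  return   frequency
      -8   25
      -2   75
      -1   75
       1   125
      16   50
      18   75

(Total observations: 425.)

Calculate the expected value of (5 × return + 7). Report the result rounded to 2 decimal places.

Total = 425, so P(return=-8) = 25/425, etc.
E[5x+7] = (1/17)·(-33) + (3/17)·(-3) + (3/17)·2 + (5/17)·12 + (2/17)·87 + (3/17)·97
     = 489/17 ≈ 28.76

28.76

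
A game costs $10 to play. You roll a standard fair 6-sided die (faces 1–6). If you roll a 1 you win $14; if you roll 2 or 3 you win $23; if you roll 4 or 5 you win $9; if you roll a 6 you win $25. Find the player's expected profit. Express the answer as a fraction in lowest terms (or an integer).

E[payout] = (1/3)·9 + (1/6)·14 + (1/3)·23 + (1/6)·25 = 103/6
Expected profit = 103/6 − 10 = 43/6

43/6 dollars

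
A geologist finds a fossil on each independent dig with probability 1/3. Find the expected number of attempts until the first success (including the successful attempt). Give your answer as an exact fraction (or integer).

3

For a geometric distribution, E[trials] = 1/p = 1/(1/3) = 3.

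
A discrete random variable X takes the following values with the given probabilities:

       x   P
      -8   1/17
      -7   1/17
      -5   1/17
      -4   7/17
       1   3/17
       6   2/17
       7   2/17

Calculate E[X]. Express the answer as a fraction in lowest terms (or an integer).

-19/17

E[X] = (1/17)·(-8) + (1/17)·(-7) + (1/17)·(-5) + (7/17)·(-4) + (3/17)·1 + (2/17)·6 + (2/17)·7
     = -19/17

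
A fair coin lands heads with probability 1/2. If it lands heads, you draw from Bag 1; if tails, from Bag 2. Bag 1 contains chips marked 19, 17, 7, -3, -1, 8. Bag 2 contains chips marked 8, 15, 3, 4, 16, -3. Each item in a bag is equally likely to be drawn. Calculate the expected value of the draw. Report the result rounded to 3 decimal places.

E[X | Bag 1] = (19 + 17 + 7 − 3 − 1 + 8)/6 = 47/6
E[X | Bag 2] = (8 + 15 + 3 + 4 + 16 − 3)/6 = 43/6
E[X] = (1/2)·47/6 + (1/2)·43/6 = 15/2 ≈ 7.500

7.500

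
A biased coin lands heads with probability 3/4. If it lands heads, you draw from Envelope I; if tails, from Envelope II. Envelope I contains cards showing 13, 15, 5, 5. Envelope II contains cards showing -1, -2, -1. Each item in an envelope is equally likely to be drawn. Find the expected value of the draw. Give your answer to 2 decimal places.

6.79

E[X | Envelope I] = (13 + 15 + 5 + 5)/4 = 19/2
E[X | Envelope II] = (-1 − 2 − 1)/3 = -4/3
E[X] = (3/4)·19/2 + (1/4)·(-4/3) = 163/24 ≈ 6.79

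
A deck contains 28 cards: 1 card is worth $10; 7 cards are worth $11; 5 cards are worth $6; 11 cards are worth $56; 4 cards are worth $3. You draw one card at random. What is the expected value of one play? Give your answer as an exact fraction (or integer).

745/28 dollars

E[payout] = (1/28)·10 + (7/28)·11 + (5/28)·6 + (11/28)·56 + (4/28)·3 = 745/28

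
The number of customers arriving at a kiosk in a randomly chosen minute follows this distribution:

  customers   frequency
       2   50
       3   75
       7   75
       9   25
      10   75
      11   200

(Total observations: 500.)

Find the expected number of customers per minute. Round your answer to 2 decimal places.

Total = 500, so P(customers=2) = 50/500, etc.
E[X] = (1/10)·2 + (3/20)·3 + (3/20)·7 + (1/20)·9 + (3/20)·10 + (2/5)·11
     = 161/20 ≈ 8.05

8.05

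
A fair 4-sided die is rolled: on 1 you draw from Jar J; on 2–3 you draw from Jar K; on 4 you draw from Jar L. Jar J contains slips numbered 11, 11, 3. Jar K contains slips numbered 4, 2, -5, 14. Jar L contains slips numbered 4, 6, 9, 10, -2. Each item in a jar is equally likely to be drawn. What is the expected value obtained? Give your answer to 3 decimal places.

E[X | Jar J] = (11 + 11 + 3)/3 = 25/3
E[X | Jar K] = (4 + 2 − 5 + 14)/4 = 15/4
E[X | Jar L] = (4 + 6 + 9 + 10 − 2)/5 = 27/5
E[X] = (1/4)·25/3 + (1/2)·15/4 + (1/4)·27/5 = 637/120 ≈ 5.308

5.308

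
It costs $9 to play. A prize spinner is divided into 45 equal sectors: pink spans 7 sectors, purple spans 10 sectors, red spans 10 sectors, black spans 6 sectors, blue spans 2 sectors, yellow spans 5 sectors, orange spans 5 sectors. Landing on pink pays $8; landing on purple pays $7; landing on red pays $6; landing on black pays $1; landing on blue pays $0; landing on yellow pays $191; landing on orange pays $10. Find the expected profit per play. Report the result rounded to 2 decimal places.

E[payout] = (7/45)·8 + (10/45)·7 + (10/45)·6 + (6/45)·1 + (2/45)·0 + (5/45)·191 + (5/45)·10 = 133/5
Expected profit = 133/5 − 9 = 88/5 ≈ $17.60

$17.60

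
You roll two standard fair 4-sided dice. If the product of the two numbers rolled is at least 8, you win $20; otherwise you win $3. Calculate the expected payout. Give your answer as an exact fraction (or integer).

75/8 dollars

E[payout] = (5/8)·3 + (3/8)·20 = 75/8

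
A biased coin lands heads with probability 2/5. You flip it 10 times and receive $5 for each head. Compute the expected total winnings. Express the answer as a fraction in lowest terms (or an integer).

E[#heads] = 10·2/5 = 4 (linearity over flips).
E[winnings] = 5·4 = 20.

$20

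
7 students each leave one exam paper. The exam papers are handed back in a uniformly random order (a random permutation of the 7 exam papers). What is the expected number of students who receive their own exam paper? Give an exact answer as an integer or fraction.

Let Xᵢ = 1 if person i gets their own exam paper. For each i, P(Xᵢ=1) = 1/7.
By linearity of expectation, E[X₁+…+X_7] = 7·(1/7) = 1.

1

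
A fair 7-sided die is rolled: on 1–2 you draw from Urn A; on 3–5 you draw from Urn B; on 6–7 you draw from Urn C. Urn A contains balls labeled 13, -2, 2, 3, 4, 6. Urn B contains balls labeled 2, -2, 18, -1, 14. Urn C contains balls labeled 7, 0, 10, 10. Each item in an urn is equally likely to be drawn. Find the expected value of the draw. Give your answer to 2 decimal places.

E[X | Urn A] = (13 − 2 + 2 + 3 + 4 + 6)/6 = 13/3
E[X | Urn B] = (2 − 2 + 18 − 1 + 14)/5 = 31/5
E[X | Urn C] = (7 + 0 + 10 + 10)/4 = 27/4
E[X] = (2/7)·13/3 + (3/7)·31/5 + (2/7)·27/4 = 1223/210 ≈ 5.82

5.82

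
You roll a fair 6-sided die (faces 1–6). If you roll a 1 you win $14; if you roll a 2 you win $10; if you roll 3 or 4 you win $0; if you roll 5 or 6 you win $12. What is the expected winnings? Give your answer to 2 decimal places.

E[payout] = (1/3)·0 + (1/6)·10 + (1/3)·12 + (1/6)·14 = 8
≈ $8.00

$8.00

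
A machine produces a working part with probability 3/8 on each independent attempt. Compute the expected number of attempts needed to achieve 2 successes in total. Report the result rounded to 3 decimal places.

5.333

By linearity (sum of 2 independent geometric waits), E[trials] = 2/p = 2/(3/8) = 16/3.
≈ 5.333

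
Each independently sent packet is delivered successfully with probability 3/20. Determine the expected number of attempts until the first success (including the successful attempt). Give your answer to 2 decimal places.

For a geometric distribution, E[trials] = 1/p = 1/(3/20) = 20/3.
≈ 6.67

6.67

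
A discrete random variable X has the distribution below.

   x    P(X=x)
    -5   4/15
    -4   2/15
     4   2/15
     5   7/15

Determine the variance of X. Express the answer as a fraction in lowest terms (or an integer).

E[X] = (4/15)·(-5) + (2/15)·(-4) + (2/15)·4 + (7/15)·5 = 1
E[X²] = (4/15)·25 + (2/15)·16 + (2/15)·16 + (7/15)·25 = 113/5
Var(X) = 113/5 − (1)² = 108/5

108/5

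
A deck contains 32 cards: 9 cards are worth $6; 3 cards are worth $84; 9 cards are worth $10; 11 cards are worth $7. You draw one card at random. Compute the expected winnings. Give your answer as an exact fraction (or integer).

E[payout] = (9/32)·6 + (3/32)·84 + (9/32)·10 + (11/32)·7 = 473/32

473/32 dollars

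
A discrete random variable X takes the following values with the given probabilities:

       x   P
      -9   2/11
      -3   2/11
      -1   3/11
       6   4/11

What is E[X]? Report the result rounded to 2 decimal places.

-0.27

E[X] = (2/11)·(-9) + (2/11)·(-3) + (3/11)·(-1) + (4/11)·6
     = -3/11 ≈ -0.27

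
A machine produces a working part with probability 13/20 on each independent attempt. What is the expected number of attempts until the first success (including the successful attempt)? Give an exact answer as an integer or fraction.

For a geometric distribution, E[trials] = 1/p = 1/(13/20) = 20/13.

20/13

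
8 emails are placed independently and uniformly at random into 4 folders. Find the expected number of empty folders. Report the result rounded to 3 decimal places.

Let Xⱼ=1 if folder j is empty. P(Xⱼ=1) = ((4-1)/4)^8 = 6561/65536.
By linearity, E[#empty] = 4·6561/65536 = 6561/16384.
≈ 0.400

0.400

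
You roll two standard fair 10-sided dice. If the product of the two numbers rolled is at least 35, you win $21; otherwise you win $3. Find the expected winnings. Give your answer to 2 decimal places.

$9.66

E[payout] = (63/100)·3 + (37/100)·21 = 483/50
≈ $9.66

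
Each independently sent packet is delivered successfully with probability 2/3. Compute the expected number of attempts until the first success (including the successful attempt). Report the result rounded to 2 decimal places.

For a geometric distribution, E[trials] = 1/p = 1/(2/3) = 3/2.
≈ 1.50

1.50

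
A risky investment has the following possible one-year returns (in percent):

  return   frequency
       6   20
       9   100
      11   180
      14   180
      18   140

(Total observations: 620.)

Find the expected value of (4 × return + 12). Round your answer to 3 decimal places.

Total = 620, so P(return=6) = 20/620, etc.
E[4x+12] = (1/31)·36 + (5/31)·48 + (9/31)·56 + (9/31)·68 + (7/31)·84
     = 1980/31 ≈ 63.871

63.871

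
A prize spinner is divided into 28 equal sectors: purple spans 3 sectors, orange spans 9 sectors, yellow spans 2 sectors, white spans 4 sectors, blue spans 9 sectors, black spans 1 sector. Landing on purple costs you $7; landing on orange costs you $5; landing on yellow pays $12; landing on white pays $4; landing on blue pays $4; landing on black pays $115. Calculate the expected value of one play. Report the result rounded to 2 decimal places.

E[payout] = (3/28)·(-7) + (9/28)·(-5) + (2/28)·12 + (4/28)·4 + (9/28)·4 + (1/28)·115 = 125/28
≈ $4.46

$4.46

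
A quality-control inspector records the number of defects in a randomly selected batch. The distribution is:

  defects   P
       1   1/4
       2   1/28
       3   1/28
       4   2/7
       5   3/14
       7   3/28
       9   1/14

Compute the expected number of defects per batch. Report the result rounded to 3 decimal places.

E[X] = (1/4)·1 + (1/28)·2 + (1/28)·3 + (2/7)·4 + (3/14)·5 + (3/28)·7 + (1/14)·9
     = 113/28 ≈ 4.036

4.036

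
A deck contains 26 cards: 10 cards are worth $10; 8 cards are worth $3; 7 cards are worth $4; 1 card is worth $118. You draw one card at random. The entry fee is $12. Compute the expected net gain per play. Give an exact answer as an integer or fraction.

-21/13 dollars

E[payout] = (10/26)·10 + (8/26)·3 + (7/26)·4 + (1/26)·118 = 135/13
Expected profit = 135/13 − 12 = -21/13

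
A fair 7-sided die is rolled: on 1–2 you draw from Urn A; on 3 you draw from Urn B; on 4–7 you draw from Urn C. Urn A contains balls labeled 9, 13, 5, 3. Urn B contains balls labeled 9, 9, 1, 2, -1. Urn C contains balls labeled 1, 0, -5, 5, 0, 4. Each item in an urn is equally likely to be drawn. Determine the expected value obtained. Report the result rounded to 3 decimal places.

E[X | Urn A] = (9 + 13 + 5 + 3)/4 = 15/2
E[X | Urn B] = (9 + 9 + 1 + 2 − 1)/5 = 4
E[X | Urn C] = (1 + 0 − 5 + 5 + 0 + 4)/6 = 5/6
E[X] = (2/7)·15/2 + (1/7)·4 + (4/7)·5/6 = 67/21 ≈ 3.190

3.190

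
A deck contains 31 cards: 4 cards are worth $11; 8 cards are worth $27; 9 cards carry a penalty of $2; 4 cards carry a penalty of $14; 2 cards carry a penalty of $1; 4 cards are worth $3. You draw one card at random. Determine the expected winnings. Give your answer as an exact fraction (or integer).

E[payout] = (4/31)·11 + (8/31)·27 + (9/31)·(-2) + (4/31)·(-14) + (2/31)·(-1) + (4/31)·3 = 196/31

196/31 dollars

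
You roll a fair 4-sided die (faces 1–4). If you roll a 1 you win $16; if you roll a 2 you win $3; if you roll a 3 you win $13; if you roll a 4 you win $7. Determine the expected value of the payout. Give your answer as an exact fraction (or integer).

39/4 dollars

E[payout] = (1/4)·3 + (1/4)·7 + (1/4)·13 + (1/4)·16 = 39/4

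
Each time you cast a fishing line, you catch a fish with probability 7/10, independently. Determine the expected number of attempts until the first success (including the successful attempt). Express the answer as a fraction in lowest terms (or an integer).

10/7

For a geometric distribution, E[trials] = 1/p = 1/(7/10) = 10/7.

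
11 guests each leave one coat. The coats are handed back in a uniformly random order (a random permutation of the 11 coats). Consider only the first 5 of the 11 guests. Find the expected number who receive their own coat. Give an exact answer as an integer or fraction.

5/11

Let Xᵢ = 1 if person i gets their own coat. For each i, P(Xᵢ=1) = 1/11.
By linearity of expectation, E[X₁+…+X_5] = 5·(1/11) = 5/11.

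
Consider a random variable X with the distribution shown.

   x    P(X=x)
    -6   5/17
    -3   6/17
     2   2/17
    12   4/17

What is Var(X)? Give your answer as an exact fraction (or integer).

13890/289

E[X] = (5/17)·(-6) + (6/17)·(-3) + (2/17)·2 + (4/17)·12 = 4/17
E[X²] = (5/17)·36 + (6/17)·9 + (2/17)·4 + (4/17)·144 = 818/17
Var(X) = 818/17 − (4/17)² = 13890/289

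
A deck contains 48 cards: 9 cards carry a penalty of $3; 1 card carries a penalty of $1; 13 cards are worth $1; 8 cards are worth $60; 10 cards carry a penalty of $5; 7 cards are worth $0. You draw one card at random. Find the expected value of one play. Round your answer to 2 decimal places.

$8.65

E[payout] = (9/48)·(-3) + (1/48)·(-1) + (13/48)·1 + (8/48)·60 + (10/48)·(-5) + (7/48)·0 = 415/48
≈ $8.65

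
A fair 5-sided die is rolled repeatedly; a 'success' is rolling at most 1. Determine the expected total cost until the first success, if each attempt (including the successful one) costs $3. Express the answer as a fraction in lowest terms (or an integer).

E[#attempts] = 1/p = 5; E[cost] = 3·5 = 15.

$15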